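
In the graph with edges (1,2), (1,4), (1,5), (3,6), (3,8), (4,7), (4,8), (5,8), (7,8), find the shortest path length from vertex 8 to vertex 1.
2 (path: 8 -> 4 -> 1, 2 edges)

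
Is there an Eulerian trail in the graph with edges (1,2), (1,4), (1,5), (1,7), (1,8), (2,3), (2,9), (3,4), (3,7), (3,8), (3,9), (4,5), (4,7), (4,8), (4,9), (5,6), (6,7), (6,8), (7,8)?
No (8 vertices have odd degree: {1, 2, 3, 5, 6, 7, 8, 9}; Eulerian path requires 0 or 2)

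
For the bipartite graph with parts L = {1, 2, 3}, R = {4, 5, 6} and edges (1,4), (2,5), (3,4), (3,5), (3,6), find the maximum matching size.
3 (matching: (1,4), (2,5), (3,6); upper bound min(|L|,|R|) = min(3,3) = 3)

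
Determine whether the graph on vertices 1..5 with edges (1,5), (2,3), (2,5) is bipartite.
Yes. Partition: {1, 2, 4}, {3, 5}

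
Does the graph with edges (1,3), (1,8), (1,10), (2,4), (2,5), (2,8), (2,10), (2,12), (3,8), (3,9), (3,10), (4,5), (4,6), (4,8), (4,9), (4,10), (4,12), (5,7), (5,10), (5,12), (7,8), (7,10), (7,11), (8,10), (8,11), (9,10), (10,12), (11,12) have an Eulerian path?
No (10 vertices have odd degree: {1, 2, 4, 5, 6, 8, 9, 10, 11, 12}; Eulerian path requires 0 or 2)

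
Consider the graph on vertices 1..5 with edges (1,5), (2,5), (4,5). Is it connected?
No, it has 2 components: {1, 2, 4, 5}, {3}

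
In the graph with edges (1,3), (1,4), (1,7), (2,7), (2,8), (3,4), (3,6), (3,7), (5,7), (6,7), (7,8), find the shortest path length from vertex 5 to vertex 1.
2 (path: 5 -> 7 -> 1, 2 edges)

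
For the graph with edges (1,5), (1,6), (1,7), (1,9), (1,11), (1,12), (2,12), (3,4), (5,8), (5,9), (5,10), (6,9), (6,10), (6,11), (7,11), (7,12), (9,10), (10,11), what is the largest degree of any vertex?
6 (attained at vertex 1)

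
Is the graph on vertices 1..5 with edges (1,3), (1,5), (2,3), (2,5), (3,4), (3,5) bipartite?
No (odd cycle of length 3: 5 -> 1 -> 3 -> 5)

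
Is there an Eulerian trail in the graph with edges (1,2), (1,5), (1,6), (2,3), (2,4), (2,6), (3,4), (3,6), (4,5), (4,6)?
Yes (the graph is connected and exactly 2 vertices have odd degree: {1, 3}; any Eulerian path must start and end at those)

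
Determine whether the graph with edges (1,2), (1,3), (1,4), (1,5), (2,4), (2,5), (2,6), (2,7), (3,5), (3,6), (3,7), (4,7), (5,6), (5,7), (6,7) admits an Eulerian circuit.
No (4 vertices have odd degree: {2, 4, 5, 7}; Eulerian circuit requires 0)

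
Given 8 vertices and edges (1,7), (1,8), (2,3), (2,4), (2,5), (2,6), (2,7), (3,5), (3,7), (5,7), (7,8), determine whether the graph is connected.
Yes (BFS from 1 visits [1, 7, 8, 2, 3, 5, 4, 6] — all 8 vertices reached)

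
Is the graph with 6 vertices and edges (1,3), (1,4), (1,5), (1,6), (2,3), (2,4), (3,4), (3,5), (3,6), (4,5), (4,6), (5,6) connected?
Yes (BFS from 1 visits [1, 3, 4, 5, 6, 2] — all 6 vertices reached)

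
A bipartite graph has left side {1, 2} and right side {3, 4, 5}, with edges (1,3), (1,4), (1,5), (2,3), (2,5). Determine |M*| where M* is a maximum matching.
2 (matching: (1,4), (2,5); upper bound min(|L|,|R|) = min(2,3) = 2)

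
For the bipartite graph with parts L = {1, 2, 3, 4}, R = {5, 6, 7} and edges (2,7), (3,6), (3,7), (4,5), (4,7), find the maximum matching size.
3 (matching: (2,7), (3,6), (4,5); upper bound min(|L|,|R|) = min(4,3) = 3)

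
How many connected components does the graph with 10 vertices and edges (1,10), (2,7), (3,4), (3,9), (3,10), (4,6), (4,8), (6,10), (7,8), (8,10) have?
2 (components: {1, 2, 3, 4, 6, 7, 8, 9, 10}, {5})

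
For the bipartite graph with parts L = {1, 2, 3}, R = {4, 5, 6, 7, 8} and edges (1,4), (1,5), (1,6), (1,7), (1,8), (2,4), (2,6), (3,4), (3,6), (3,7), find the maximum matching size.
3 (matching: (1,8), (2,6), (3,7); upper bound min(|L|,|R|) = min(3,5) = 3)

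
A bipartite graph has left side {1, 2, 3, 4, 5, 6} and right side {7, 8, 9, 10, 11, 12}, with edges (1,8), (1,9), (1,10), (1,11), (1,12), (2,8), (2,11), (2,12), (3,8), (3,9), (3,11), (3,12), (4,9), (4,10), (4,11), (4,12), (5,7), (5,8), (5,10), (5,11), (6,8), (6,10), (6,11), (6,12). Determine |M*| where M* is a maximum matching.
6 (matching: (1,12), (2,11), (3,9), (4,10), (5,7), (6,8); upper bound min(|L|,|R|) = min(6,6) = 6)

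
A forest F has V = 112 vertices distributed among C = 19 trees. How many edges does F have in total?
93 (Each of the 19 component trees on V_i vertices has V_i - 1 edges; summing gives V - C = 112 - 19 = 93)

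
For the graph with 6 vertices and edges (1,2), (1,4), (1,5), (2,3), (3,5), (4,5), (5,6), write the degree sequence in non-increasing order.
[4, 3, 2, 2, 2, 1] (degrees: deg(1)=3, deg(2)=2, deg(3)=2, deg(4)=2, deg(5)=4, deg(6)=1)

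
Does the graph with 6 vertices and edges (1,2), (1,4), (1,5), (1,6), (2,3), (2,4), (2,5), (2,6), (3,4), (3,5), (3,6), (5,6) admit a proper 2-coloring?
No (odd cycle of length 3: 6 -> 1 -> 2 -> 6)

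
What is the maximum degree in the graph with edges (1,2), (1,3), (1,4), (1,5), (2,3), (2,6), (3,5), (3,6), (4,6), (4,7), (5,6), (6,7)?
5 (attained at vertex 6)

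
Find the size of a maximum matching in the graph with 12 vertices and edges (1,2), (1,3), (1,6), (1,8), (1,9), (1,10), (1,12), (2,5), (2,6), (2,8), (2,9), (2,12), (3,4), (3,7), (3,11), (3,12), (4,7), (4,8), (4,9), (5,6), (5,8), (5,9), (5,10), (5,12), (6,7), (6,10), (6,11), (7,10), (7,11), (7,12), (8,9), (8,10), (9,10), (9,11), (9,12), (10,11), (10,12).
6 (matching: (1,3), (2,5), (4,8), (6,11), (7,10), (9,12); upper bound floor(n/2) = floor(12/2) = 6)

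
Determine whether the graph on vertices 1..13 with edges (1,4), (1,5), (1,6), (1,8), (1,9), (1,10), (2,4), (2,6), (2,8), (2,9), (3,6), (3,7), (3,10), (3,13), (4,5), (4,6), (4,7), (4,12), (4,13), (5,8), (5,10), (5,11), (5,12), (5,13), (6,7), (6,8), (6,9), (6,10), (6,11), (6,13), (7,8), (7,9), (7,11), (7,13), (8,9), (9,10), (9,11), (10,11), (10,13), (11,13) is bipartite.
No (odd cycle of length 3: 5 -> 1 -> 10 -> 5)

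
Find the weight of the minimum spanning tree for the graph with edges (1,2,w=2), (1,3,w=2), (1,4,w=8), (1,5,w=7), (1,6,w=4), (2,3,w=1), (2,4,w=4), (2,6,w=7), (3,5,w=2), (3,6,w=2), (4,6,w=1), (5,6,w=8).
8 (MST edges: (1,2,w=2), (2,3,w=1), (3,5,w=2), (3,6,w=2), (4,6,w=1); sum of weights 2 + 1 + 2 + 2 + 1 = 8)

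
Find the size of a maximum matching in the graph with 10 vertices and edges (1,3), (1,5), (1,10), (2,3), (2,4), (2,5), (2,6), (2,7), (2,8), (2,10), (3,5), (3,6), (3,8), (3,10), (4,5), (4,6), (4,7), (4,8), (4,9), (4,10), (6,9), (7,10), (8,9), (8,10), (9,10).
5 (matching: (1,10), (2,8), (3,5), (4,7), (6,9); upper bound floor(n/2) = floor(10/2) = 5)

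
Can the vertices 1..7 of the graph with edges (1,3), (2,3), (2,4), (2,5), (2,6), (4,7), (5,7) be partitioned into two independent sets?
Yes. Partition: {1, 2, 7}, {3, 4, 5, 6}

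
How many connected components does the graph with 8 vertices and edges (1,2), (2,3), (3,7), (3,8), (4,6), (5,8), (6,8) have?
1 (components: {1, 2, 3, 4, 5, 6, 7, 8})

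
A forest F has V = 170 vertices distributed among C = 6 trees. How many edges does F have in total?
164 (Each of the 6 component trees on V_i vertices has V_i - 1 edges; summing gives V - C = 170 - 6 = 164)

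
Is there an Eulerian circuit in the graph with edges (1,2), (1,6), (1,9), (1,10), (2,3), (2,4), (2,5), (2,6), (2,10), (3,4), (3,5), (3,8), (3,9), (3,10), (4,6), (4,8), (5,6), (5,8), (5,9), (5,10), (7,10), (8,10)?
No (2 vertices have odd degree: {7, 9}; Eulerian circuit requires 0)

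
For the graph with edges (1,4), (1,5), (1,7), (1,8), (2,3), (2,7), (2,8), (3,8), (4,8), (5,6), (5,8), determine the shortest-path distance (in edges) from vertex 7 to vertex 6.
3 (path: 7 -> 1 -> 5 -> 6, 3 edges)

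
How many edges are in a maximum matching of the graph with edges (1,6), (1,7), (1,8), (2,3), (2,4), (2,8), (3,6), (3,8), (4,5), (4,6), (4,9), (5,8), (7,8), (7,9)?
4 (matching: (1,7), (3,6), (4,9), (5,8); upper bound floor(n/2) = floor(9/2) = 4)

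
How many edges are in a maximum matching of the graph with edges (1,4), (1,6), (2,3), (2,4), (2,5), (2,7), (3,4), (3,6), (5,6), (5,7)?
3 (matching: (1,4), (3,6), (5,7); upper bound floor(n/2) = floor(7/2) = 3)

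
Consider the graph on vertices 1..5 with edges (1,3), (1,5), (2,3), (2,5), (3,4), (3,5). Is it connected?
Yes (BFS from 1 visits [1, 3, 5, 2, 4] — all 5 vertices reached)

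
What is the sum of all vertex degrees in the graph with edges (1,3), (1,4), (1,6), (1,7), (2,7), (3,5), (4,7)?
14 (handshake: sum of degrees = 2|E| = 2 x 7 = 14)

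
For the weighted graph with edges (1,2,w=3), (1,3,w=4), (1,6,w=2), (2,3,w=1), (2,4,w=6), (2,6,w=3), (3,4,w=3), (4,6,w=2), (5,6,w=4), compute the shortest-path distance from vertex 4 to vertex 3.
3 (path: 4 -> 3; weights 3 = 3)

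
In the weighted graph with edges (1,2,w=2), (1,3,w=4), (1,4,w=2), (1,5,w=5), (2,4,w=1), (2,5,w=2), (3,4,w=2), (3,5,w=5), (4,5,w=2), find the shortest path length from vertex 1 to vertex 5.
4 (path: 1 -> 4 -> 5; weights 2 + 2 = 4)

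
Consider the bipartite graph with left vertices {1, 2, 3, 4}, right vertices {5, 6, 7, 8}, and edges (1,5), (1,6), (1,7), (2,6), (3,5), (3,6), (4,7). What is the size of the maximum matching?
3 (matching: (1,7), (2,6), (3,5); upper bound min(|L|,|R|) = min(4,4) = 4)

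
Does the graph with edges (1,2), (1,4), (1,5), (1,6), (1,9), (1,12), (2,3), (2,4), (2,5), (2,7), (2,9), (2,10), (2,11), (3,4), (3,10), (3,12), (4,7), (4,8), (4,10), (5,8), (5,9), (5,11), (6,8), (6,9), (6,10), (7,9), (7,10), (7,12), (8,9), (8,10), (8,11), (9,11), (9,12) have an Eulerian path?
Yes (the graph is connected and exactly 2 vertices have odd degree: {5, 7}; any Eulerian path must start and end at those)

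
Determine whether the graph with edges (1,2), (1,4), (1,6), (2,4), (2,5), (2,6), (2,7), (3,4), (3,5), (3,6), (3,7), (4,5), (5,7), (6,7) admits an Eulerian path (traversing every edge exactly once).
Yes (the graph is connected and exactly 2 vertices have odd degree: {1, 2}; any Eulerian path must start and end at those)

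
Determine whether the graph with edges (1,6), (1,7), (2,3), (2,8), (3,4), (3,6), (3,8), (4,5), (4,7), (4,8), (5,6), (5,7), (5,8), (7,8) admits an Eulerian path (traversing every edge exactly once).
Yes (the graph is connected and exactly 2 vertices have odd degree: {6, 8}; any Eulerian path must start and end at those)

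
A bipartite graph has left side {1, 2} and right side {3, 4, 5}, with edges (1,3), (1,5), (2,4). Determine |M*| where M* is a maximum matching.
2 (matching: (1,5), (2,4); upper bound min(|L|,|R|) = min(2,3) = 2)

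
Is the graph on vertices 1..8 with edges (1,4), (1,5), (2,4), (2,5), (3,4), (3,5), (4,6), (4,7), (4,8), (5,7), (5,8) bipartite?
Yes. Partition: {1, 2, 3, 6, 7, 8}, {4, 5}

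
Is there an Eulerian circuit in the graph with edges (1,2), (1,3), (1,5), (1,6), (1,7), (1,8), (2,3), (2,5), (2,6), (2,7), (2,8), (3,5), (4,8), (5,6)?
No (4 vertices have odd degree: {3, 4, 6, 8}; Eulerian circuit requires 0)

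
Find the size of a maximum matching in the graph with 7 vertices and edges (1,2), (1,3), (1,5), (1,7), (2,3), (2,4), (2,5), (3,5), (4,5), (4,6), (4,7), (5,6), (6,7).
3 (matching: (2,3), (4,7), (5,6); upper bound floor(n/2) = floor(7/2) = 3)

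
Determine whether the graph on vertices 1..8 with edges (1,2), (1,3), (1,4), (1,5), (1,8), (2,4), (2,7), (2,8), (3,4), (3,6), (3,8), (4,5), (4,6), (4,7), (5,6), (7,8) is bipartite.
No (odd cycle of length 3: 4 -> 1 -> 5 -> 4)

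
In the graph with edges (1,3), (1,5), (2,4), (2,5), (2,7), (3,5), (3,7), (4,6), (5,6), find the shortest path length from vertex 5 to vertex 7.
2 (path: 5 -> 2 -> 7, 2 edges)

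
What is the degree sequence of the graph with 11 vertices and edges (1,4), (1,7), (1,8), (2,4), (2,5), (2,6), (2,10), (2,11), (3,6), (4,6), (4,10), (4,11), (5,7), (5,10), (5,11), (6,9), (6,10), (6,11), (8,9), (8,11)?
[6, 5, 5, 5, 4, 4, 3, 3, 2, 2, 1] (degrees: deg(1)=3, deg(2)=5, deg(3)=1, deg(4)=5, deg(5)=4, deg(6)=6, deg(7)=2, deg(8)=3, deg(9)=2, deg(10)=4, deg(11)=5)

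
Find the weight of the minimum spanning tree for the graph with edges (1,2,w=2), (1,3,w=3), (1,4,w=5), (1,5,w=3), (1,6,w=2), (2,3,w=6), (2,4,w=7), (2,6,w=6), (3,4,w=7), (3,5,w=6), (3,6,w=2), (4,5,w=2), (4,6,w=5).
11 (MST edges: (1,2,w=2), (1,5,w=3), (1,6,w=2), (3,6,w=2), (4,5,w=2); sum of weights 2 + 3 + 2 + 2 + 2 = 11)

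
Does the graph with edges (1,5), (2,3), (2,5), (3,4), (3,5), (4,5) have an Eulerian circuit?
No (2 vertices have odd degree: {1, 3}; Eulerian circuit requires 0)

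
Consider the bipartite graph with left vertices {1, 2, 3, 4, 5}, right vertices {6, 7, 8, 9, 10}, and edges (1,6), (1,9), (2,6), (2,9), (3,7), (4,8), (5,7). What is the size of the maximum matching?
4 (matching: (1,9), (2,6), (3,7), (4,8); upper bound min(|L|,|R|) = min(5,5) = 5)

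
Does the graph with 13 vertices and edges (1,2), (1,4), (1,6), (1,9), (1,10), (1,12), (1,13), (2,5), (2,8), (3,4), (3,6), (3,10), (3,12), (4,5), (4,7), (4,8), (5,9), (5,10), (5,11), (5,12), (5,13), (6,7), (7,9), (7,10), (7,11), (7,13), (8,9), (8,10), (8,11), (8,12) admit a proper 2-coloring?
Yes. Partition: {1, 3, 5, 7, 8}, {2, 4, 6, 9, 10, 11, 12, 13}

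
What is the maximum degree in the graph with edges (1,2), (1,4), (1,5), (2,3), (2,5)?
3 (attained at vertices 1, 2)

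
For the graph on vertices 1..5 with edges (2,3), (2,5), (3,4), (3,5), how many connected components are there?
2 (components: {1}, {2, 3, 4, 5})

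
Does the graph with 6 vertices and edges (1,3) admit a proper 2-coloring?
Yes. Partition: {1, 2, 4, 5, 6}, {3}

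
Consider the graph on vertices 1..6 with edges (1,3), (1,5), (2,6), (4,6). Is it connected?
No, it has 2 components: {1, 3, 5}, {2, 4, 6}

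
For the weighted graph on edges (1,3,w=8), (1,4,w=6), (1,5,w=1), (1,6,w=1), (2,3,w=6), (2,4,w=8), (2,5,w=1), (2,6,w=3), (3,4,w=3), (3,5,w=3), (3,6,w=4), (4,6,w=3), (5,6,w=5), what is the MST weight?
9 (MST edges: (1,5,w=1), (1,6,w=1), (2,5,w=1), (3,4,w=3), (3,5,w=3); sum of weights 1 + 1 + 1 + 3 + 3 = 9)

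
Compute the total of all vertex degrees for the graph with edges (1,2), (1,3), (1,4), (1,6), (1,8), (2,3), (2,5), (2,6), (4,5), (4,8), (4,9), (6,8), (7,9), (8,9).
28 (handshake: sum of degrees = 2|E| = 2 x 14 = 28)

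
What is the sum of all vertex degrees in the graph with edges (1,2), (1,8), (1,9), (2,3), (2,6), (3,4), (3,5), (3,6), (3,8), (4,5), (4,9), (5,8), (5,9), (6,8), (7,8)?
30 (handshake: sum of degrees = 2|E| = 2 x 15 = 30)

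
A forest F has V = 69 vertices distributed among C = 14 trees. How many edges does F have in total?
55 (Each of the 14 component trees on V_i vertices has V_i - 1 edges; summing gives V - C = 69 - 14 = 55)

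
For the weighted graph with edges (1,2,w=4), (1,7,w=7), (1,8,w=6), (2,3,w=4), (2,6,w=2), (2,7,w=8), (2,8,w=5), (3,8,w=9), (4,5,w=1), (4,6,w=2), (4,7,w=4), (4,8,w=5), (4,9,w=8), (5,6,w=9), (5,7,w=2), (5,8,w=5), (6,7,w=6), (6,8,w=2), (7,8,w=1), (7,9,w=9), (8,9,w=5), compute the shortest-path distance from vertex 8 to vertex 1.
6 (path: 8 -> 1; weights 6 = 6)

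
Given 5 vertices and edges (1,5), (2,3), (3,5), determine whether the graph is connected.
No, it has 2 components: {1, 2, 3, 5}, {4}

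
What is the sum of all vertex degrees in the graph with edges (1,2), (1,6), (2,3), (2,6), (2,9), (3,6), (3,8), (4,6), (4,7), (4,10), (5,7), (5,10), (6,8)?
26 (handshake: sum of degrees = 2|E| = 2 x 13 = 26)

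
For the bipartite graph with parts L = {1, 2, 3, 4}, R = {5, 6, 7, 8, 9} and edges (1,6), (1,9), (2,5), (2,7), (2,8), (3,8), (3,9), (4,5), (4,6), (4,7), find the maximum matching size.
4 (matching: (1,9), (2,7), (3,8), (4,6); upper bound min(|L|,|R|) = min(4,5) = 4)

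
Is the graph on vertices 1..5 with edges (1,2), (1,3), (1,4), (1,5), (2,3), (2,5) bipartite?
No (odd cycle of length 3: 2 -> 1 -> 5 -> 2)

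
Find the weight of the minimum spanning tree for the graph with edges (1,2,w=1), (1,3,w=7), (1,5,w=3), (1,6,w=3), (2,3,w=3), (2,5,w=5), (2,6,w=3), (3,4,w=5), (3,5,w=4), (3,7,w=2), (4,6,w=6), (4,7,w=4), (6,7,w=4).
16 (MST edges: (1,2,w=1), (1,5,w=3), (1,6,w=3), (2,3,w=3), (3,7,w=2), (4,7,w=4); sum of weights 1 + 3 + 3 + 3 + 2 + 4 = 16)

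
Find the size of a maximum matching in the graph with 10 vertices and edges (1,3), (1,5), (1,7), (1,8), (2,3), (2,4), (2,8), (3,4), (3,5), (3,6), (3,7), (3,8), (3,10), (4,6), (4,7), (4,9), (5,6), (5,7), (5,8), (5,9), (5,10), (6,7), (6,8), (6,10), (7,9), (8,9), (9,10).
5 (matching: (1,3), (2,8), (4,6), (5,7), (9,10); upper bound floor(n/2) = floor(10/2) = 5)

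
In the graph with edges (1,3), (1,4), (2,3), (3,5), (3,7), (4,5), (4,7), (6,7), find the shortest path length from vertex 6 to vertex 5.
3 (path: 6 -> 7 -> 3 -> 5, 3 edges)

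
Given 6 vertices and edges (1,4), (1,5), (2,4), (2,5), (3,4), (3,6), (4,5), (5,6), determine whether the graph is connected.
Yes (BFS from 1 visits [1, 4, 5, 2, 3, 6] — all 6 vertices reached)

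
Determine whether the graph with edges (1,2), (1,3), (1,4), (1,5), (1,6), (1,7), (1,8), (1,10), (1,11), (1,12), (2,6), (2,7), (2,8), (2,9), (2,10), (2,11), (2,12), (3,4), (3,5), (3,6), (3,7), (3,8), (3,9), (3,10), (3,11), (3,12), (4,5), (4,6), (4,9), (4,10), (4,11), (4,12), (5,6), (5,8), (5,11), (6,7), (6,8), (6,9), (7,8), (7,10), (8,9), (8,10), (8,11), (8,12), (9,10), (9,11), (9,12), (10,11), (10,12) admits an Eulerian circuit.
No (2 vertices have odd degree: {10, 12}; Eulerian circuit requires 0)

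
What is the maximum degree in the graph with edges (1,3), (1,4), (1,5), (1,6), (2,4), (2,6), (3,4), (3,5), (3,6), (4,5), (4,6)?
5 (attained at vertex 4)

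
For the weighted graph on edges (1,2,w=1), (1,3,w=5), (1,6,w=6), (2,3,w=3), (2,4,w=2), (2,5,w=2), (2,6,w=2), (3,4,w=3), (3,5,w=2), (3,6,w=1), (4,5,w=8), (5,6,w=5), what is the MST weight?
8 (MST edges: (1,2,w=1), (2,4,w=2), (2,5,w=2), (2,6,w=2), (3,6,w=1); sum of weights 1 + 2 + 2 + 2 + 1 = 8)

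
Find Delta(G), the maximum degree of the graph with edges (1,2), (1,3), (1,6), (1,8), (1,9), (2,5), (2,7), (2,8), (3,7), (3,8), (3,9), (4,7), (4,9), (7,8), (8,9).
5 (attained at vertices 1, 8)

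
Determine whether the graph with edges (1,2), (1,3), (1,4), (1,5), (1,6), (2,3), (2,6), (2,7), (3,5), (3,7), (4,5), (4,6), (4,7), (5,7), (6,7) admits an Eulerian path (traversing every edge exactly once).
Yes (the graph is connected and exactly 2 vertices have odd degree: {1, 7}; any Eulerian path must start and end at those)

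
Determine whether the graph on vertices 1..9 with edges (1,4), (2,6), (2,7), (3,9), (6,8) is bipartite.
Yes. Partition: {1, 2, 5, 8, 9}, {3, 4, 6, 7}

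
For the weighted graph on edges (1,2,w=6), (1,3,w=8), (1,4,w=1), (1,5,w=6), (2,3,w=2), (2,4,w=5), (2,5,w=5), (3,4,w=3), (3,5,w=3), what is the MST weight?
9 (MST edges: (1,4,w=1), (2,3,w=2), (3,4,w=3), (3,5,w=3); sum of weights 1 + 2 + 3 + 3 = 9)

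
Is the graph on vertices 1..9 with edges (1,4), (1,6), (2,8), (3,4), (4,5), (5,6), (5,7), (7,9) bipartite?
Yes. Partition: {1, 2, 3, 5, 9}, {4, 6, 7, 8}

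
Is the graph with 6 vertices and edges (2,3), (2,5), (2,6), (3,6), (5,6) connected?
No, it has 3 components: {1}, {2, 3, 5, 6}, {4}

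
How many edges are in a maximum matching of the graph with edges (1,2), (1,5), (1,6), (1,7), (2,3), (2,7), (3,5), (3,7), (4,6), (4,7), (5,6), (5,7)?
3 (matching: (1,2), (4,7), (5,6); upper bound floor(n/2) = floor(7/2) = 3)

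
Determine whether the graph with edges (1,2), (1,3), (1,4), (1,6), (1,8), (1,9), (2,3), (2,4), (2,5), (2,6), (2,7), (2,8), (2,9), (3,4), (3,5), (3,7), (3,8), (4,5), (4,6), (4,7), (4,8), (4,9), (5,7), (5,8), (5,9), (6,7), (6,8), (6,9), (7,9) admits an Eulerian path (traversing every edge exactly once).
Yes — and in fact it has an Eulerian circuit (the graph is connected and all 9 vertices have even degree)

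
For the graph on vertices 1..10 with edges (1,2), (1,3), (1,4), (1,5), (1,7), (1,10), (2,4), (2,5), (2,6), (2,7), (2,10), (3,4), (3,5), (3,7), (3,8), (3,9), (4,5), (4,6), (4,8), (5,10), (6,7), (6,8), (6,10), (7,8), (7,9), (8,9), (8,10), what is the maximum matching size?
5 (matching: (1,7), (2,6), (3,9), (4,8), (5,10); upper bound floor(n/2) = floor(10/2) = 5)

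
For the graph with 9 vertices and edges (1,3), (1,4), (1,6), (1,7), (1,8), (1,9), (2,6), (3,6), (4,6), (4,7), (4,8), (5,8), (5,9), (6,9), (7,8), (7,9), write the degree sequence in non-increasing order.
[6, 5, 4, 4, 4, 4, 2, 2, 1] (degrees: deg(1)=6, deg(2)=1, deg(3)=2, deg(4)=4, deg(5)=2, deg(6)=5, deg(7)=4, deg(8)=4, deg(9)=4)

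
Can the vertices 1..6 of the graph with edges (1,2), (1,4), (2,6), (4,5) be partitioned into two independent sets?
Yes. Partition: {1, 3, 5, 6}, {2, 4}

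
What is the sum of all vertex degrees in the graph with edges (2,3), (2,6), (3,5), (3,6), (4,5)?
10 (handshake: sum of degrees = 2|E| = 2 x 5 = 10)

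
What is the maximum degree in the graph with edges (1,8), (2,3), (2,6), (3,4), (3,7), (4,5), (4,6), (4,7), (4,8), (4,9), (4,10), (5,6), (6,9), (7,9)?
7 (attained at vertex 4)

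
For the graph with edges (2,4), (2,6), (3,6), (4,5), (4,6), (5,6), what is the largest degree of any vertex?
4 (attained at vertex 6)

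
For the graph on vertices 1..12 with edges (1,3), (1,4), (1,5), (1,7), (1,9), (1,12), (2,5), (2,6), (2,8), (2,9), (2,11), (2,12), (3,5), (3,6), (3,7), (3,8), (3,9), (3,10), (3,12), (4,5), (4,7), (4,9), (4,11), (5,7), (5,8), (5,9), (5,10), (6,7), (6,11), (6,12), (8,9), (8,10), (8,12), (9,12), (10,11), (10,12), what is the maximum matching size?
6 (matching: (1,9), (2,11), (3,6), (4,7), (5,10), (8,12); upper bound floor(n/2) = floor(12/2) = 6)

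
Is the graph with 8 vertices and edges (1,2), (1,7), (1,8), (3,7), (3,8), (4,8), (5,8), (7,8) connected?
No, it has 2 components: {1, 2, 3, 4, 5, 7, 8}, {6}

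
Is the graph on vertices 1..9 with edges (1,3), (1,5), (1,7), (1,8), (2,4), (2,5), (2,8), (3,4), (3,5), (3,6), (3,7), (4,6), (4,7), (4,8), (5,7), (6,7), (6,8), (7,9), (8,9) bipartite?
No (odd cycle of length 3: 5 -> 1 -> 3 -> 5)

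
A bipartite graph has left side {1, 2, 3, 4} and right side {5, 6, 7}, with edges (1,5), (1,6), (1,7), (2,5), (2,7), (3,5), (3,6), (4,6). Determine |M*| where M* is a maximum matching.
3 (matching: (1,7), (2,5), (3,6); upper bound min(|L|,|R|) = min(4,3) = 3)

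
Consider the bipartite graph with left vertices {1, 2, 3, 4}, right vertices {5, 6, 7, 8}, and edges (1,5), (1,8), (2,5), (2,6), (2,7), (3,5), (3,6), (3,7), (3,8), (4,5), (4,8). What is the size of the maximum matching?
4 (matching: (1,8), (2,7), (3,6), (4,5); upper bound min(|L|,|R|) = min(4,4) = 4)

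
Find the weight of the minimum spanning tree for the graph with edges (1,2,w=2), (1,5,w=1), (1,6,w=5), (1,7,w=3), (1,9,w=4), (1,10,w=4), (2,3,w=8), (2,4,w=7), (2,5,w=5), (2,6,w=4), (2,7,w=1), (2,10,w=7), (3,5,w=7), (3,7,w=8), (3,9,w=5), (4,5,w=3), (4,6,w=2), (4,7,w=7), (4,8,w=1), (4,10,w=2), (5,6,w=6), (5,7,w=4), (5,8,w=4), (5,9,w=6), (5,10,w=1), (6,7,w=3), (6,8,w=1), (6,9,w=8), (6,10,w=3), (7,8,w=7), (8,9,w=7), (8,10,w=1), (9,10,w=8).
17 (MST edges: (1,2,w=2), (1,5,w=1), (1,9,w=4), (2,7,w=1), (3,9,w=5), (4,8,w=1), (5,10,w=1), (6,8,w=1), (8,10,w=1); sum of weights 2 + 1 + 4 + 1 + 5 + 1 + 1 + 1 + 1 = 17)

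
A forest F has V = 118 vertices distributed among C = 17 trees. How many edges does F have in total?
101 (Each of the 17 component trees on V_i vertices has V_i - 1 edges; summing gives V - C = 118 - 17 = 101)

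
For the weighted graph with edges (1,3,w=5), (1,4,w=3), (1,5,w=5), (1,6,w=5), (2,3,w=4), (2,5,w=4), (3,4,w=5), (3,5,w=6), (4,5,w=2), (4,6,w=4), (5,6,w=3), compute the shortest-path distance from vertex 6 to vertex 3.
9 (path: 6 -> 4 -> 3; weights 4 + 5 = 9)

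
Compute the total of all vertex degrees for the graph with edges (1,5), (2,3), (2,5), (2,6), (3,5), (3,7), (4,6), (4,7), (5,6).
18 (handshake: sum of degrees = 2|E| = 2 x 9 = 18)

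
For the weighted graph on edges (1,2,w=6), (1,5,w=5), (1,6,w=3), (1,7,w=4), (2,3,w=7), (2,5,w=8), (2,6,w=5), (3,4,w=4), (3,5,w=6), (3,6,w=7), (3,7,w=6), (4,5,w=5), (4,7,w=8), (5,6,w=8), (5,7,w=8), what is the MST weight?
26 (MST edges: (1,5,w=5), (1,6,w=3), (1,7,w=4), (2,6,w=5), (3,4,w=4), (4,5,w=5); sum of weights 5 + 3 + 4 + 5 + 4 + 5 = 26)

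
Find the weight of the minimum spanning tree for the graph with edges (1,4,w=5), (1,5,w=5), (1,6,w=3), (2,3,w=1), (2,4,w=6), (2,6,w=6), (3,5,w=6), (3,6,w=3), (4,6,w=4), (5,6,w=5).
16 (MST edges: (1,5,w=5), (1,6,w=3), (2,3,w=1), (3,6,w=3), (4,6,w=4); sum of weights 5 + 3 + 1 + 3 + 4 = 16)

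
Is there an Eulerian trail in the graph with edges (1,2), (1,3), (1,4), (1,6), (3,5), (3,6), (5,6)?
No (4 vertices have odd degree: {2, 3, 4, 6}; Eulerian path requires 0 or 2)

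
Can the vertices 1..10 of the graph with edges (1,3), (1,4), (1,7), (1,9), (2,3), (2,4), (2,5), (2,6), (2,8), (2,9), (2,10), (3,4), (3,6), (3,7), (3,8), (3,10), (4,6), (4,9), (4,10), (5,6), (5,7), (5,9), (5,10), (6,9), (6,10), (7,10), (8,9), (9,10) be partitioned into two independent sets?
No (odd cycle of length 3: 3 -> 1 -> 4 -> 3)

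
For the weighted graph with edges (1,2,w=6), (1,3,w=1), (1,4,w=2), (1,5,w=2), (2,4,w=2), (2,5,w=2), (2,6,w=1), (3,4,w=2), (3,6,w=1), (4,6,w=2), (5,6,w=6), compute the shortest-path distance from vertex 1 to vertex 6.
2 (path: 1 -> 3 -> 6; weights 1 + 1 = 2)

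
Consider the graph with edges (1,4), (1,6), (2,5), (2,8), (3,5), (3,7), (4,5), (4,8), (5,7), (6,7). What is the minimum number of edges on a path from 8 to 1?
2 (path: 8 -> 4 -> 1, 2 edges)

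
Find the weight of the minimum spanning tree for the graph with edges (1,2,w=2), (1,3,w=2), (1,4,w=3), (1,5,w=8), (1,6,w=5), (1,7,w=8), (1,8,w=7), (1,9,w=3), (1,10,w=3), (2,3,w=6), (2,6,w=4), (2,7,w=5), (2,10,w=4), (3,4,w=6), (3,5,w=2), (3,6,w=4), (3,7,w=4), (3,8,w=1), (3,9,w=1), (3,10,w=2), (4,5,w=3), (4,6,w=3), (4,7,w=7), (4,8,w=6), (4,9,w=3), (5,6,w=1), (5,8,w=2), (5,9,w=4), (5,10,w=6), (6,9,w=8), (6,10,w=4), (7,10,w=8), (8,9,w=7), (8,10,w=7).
18 (MST edges: (1,2,w=2), (1,3,w=2), (1,4,w=3), (3,5,w=2), (3,7,w=4), (3,8,w=1), (3,9,w=1), (3,10,w=2), (5,6,w=1); sum of weights 2 + 2 + 3 + 2 + 4 + 1 + 1 + 2 + 1 = 18)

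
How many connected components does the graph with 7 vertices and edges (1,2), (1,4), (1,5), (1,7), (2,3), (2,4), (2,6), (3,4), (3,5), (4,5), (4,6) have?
1 (components: {1, 2, 3, 4, 5, 6, 7})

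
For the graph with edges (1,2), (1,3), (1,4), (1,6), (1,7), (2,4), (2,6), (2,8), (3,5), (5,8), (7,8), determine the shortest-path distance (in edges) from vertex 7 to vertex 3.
2 (path: 7 -> 1 -> 3, 2 edges)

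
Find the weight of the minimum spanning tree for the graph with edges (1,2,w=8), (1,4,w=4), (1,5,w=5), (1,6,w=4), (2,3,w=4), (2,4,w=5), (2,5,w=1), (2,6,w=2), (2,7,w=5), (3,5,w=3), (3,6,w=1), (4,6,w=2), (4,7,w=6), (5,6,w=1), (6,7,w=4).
13 (MST edges: (1,4,w=4), (2,5,w=1), (3,6,w=1), (4,6,w=2), (5,6,w=1), (6,7,w=4); sum of weights 4 + 1 + 1 + 2 + 1 + 4 = 13)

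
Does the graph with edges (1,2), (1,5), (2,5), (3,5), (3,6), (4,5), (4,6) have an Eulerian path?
Yes — and in fact it has an Eulerian circuit (the graph is connected and all 6 vertices have even degree)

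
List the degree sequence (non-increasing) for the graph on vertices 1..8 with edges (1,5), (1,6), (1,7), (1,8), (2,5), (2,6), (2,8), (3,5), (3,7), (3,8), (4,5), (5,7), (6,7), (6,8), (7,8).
[5, 5, 5, 4, 4, 3, 3, 1] (degrees: deg(1)=4, deg(2)=3, deg(3)=3, deg(4)=1, deg(5)=5, deg(6)=4, deg(7)=5, deg(8)=5)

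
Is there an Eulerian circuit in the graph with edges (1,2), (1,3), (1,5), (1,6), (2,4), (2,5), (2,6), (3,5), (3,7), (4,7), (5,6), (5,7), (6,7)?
No (2 vertices have odd degree: {3, 5}; Eulerian circuit requires 0)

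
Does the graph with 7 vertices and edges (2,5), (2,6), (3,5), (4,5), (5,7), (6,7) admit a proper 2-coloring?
Yes. Partition: {1, 2, 3, 4, 7}, {5, 6}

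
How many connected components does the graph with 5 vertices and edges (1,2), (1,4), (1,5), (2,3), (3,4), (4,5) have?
1 (components: {1, 2, 3, 4, 5})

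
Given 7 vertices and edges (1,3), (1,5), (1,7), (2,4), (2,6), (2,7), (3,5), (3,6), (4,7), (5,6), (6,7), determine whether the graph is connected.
Yes (BFS from 1 visits [1, 3, 5, 7, 6, 2, 4] — all 7 vertices reached)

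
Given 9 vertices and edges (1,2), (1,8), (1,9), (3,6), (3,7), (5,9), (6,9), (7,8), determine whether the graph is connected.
No, it has 2 components: {1, 2, 3, 5, 6, 7, 8, 9}, {4}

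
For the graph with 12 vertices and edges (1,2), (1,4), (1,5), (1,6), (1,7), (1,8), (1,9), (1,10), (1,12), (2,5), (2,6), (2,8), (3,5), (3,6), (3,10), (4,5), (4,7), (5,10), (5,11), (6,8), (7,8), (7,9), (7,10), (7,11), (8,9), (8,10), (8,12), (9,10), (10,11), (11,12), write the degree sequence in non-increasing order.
[9, 7, 7, 6, 6, 4, 4, 4, 4, 3, 3, 3] (degrees: deg(1)=9, deg(2)=4, deg(3)=3, deg(4)=3, deg(5)=6, deg(6)=4, deg(7)=6, deg(8)=7, deg(9)=4, deg(10)=7, deg(11)=4, deg(12)=3)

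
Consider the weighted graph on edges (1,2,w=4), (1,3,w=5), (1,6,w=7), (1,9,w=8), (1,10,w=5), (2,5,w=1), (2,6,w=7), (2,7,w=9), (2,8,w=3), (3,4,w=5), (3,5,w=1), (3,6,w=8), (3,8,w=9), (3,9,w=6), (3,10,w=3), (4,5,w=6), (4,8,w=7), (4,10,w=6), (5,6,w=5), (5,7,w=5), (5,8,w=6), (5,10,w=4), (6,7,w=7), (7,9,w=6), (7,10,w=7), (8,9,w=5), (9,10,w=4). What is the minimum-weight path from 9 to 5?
7 (path: 9 -> 3 -> 5; weights 6 + 1 = 7)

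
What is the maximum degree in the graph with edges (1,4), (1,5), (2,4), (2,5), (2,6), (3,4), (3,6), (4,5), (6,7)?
4 (attained at vertex 4)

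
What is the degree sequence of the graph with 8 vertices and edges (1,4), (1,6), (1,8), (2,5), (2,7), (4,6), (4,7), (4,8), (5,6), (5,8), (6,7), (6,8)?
[5, 4, 4, 3, 3, 3, 2, 0] (degrees: deg(1)=3, deg(2)=2, deg(3)=0, deg(4)=4, deg(5)=3, deg(6)=5, deg(7)=3, deg(8)=4)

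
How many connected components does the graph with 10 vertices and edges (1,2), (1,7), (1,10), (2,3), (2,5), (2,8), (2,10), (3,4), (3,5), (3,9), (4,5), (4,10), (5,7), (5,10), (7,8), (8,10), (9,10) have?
2 (components: {1, 2, 3, 4, 5, 7, 8, 9, 10}, {6})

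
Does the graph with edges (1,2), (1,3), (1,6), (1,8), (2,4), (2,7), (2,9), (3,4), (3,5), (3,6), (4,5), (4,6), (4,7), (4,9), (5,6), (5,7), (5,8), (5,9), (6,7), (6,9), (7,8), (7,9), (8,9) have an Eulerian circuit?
Yes (the graph is connected and all 9 vertices have even degree)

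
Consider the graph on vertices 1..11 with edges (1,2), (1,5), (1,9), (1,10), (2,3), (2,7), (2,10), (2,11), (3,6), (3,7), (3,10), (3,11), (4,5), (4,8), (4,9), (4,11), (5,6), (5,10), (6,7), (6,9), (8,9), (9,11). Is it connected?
Yes (BFS from 1 visits [1, 2, 5, 9, 10, 3, 7, 11, 4, 6, 8] — all 11 vertices reached)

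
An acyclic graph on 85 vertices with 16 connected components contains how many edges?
69 (Each of the 16 component trees on V_i vertices has V_i - 1 edges; summing gives V - C = 85 - 16 = 69)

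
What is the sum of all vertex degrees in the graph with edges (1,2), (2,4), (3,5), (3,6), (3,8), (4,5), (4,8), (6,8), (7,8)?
18 (handshake: sum of degrees = 2|E| = 2 x 9 = 18)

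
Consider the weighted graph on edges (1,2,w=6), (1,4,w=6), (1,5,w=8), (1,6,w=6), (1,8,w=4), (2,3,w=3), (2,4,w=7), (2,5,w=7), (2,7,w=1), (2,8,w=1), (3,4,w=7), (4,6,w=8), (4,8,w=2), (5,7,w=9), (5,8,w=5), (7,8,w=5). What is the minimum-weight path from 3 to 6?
14 (path: 3 -> 2 -> 8 -> 1 -> 6; weights 3 + 1 + 4 + 6 = 14)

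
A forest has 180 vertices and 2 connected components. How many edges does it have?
178 (Each of the 2 component trees on V_i vertices has V_i - 1 edges; summing gives V - C = 180 - 2 = 178)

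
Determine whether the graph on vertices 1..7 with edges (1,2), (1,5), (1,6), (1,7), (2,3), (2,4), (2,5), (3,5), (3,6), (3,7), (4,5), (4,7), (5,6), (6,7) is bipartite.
No (odd cycle of length 3: 7 -> 1 -> 6 -> 7)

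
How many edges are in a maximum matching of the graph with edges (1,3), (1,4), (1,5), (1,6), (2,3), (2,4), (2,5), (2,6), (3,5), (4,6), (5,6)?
3 (matching: (1,3), (2,4), (5,6); upper bound floor(n/2) = floor(6/2) = 3)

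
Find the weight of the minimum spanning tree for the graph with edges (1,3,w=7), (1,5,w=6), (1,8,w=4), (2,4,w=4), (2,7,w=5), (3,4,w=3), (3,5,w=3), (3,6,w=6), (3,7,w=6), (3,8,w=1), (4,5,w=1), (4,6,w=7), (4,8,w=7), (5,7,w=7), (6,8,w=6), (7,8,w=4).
23 (MST edges: (1,8,w=4), (2,4,w=4), (3,4,w=3), (3,6,w=6), (3,8,w=1), (4,5,w=1), (7,8,w=4); sum of weights 4 + 4 + 3 + 6 + 1 + 1 + 4 = 23)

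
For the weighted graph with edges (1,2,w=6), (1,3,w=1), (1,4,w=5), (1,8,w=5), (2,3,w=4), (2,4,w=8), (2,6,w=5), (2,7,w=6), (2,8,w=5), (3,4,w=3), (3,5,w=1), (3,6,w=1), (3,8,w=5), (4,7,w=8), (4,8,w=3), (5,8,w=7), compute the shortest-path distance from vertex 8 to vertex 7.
11 (path: 8 -> 2 -> 7; weights 5 + 6 = 11)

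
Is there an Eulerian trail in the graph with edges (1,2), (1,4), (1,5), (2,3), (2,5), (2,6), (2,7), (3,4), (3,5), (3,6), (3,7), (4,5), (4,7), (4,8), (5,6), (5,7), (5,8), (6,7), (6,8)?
No (8 vertices have odd degree: {1, 2, 3, 4, 5, 6, 7, 8}; Eulerian path requires 0 or 2)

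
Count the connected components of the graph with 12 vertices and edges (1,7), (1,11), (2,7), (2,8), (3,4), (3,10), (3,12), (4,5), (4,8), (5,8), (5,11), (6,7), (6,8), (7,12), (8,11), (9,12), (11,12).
1 (components: {1, 2, 3, 4, 5, 6, 7, 8, 9, 10, 11, 12})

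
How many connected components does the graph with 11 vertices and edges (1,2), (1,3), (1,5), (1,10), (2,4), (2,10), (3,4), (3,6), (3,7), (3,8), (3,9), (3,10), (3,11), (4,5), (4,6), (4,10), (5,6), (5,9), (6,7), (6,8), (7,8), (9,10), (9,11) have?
1 (components: {1, 2, 3, 4, 5, 6, 7, 8, 9, 10, 11})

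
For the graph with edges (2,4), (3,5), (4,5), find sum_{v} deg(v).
6 (handshake: sum of degrees = 2|E| = 2 x 3 = 6)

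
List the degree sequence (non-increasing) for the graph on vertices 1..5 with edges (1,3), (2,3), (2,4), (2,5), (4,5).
[3, 2, 2, 2, 1] (degrees: deg(1)=1, deg(2)=3, deg(3)=2, deg(4)=2, deg(5)=2)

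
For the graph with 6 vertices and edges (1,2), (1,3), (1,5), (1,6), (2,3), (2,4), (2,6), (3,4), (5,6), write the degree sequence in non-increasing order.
[4, 4, 3, 3, 2, 2] (degrees: deg(1)=4, deg(2)=4, deg(3)=3, deg(4)=2, deg(5)=2, deg(6)=3)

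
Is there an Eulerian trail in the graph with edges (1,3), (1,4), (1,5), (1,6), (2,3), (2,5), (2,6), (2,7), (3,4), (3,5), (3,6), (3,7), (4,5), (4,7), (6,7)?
Yes — and in fact it has an Eulerian circuit (the graph is connected and all 7 vertices have even degree)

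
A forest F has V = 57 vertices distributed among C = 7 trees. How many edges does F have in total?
50 (Each of the 7 component trees on V_i vertices has V_i - 1 edges; summing gives V - C = 57 - 7 = 50)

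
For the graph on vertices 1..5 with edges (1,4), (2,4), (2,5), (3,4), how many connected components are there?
1 (components: {1, 2, 3, 4, 5})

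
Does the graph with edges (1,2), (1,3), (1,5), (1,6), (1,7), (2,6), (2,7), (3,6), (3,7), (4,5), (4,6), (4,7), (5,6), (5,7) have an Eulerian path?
No (6 vertices have odd degree: {1, 2, 3, 4, 6, 7}; Eulerian path requires 0 or 2)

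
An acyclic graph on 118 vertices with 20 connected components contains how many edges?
98 (Each of the 20 component trees on V_i vertices has V_i - 1 edges; summing gives V - C = 118 - 20 = 98)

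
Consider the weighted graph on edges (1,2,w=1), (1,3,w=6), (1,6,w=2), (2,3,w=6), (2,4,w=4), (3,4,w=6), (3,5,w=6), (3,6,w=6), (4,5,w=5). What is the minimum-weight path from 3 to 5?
6 (path: 3 -> 5; weights 6 = 6)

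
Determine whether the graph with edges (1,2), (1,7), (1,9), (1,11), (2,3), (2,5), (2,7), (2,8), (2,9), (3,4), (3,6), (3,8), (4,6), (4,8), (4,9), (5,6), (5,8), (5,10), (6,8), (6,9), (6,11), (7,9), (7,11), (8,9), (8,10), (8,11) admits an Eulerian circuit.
Yes (the graph is connected and all 11 vertices have even degree)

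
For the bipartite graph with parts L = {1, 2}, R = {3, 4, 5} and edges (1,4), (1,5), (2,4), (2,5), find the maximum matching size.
2 (matching: (1,5), (2,4); upper bound min(|L|,|R|) = min(2,3) = 2)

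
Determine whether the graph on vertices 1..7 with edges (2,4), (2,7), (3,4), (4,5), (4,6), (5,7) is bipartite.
Yes. Partition: {1, 2, 3, 5, 6}, {4, 7}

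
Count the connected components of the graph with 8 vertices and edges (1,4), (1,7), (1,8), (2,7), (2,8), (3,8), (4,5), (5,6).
1 (components: {1, 2, 3, 4, 5, 6, 7, 8})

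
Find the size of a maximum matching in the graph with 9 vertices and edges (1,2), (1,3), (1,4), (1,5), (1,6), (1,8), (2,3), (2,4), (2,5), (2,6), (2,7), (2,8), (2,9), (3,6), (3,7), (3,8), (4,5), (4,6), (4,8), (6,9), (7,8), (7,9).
4 (matching: (1,6), (2,8), (4,5), (7,9); upper bound floor(n/2) = floor(9/2) = 4)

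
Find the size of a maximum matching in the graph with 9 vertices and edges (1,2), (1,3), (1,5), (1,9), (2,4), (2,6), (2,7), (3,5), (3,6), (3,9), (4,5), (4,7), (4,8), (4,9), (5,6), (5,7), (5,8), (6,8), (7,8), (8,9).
4 (matching: (1,3), (4,9), (5,6), (7,8); upper bound floor(n/2) = floor(9/2) = 4)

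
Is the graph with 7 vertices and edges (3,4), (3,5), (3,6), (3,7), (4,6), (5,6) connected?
No, it has 3 components: {1}, {2}, {3, 4, 5, 6, 7}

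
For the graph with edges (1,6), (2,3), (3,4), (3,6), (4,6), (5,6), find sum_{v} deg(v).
12 (handshake: sum of degrees = 2|E| = 2 x 6 = 12)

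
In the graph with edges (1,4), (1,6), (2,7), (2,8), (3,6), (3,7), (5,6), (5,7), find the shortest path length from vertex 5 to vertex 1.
2 (path: 5 -> 6 -> 1, 2 edges)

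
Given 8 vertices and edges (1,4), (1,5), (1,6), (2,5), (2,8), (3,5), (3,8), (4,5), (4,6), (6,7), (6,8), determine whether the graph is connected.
Yes (BFS from 1 visits [1, 4, 5, 6, 2, 3, 7, 8] — all 8 vertices reached)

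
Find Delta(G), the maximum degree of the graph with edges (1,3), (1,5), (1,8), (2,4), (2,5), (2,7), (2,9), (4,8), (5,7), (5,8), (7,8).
4 (attained at vertices 2, 5, 8)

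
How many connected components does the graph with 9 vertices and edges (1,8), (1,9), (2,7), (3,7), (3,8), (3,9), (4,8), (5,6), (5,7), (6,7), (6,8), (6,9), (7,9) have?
1 (components: {1, 2, 3, 4, 5, 6, 7, 8, 9})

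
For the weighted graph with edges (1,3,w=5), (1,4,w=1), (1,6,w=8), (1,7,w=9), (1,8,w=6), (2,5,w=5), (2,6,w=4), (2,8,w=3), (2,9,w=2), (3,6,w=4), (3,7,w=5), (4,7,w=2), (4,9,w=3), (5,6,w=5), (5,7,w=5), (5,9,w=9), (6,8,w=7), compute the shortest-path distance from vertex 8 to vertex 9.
5 (path: 8 -> 2 -> 9; weights 3 + 2 = 5)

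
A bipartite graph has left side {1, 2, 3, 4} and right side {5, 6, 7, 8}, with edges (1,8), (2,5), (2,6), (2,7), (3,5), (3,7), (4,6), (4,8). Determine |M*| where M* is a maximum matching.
4 (matching: (1,8), (2,7), (3,5), (4,6); upper bound min(|L|,|R|) = min(4,4) = 4)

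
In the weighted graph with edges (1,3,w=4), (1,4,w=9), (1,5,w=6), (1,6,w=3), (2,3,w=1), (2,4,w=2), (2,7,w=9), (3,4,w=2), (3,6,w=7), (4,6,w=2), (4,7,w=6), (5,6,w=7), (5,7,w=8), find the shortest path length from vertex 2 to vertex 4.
2 (path: 2 -> 4; weights 2 = 2)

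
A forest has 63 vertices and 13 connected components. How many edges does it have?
50 (Each of the 13 component trees on V_i vertices has V_i - 1 edges; summing gives V - C = 63 - 13 = 50)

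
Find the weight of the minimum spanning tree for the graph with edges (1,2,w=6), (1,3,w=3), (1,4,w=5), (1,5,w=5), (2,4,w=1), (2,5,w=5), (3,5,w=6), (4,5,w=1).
10 (MST edges: (1,3,w=3), (1,4,w=5), (2,4,w=1), (4,5,w=1); sum of weights 3 + 5 + 1 + 1 = 10)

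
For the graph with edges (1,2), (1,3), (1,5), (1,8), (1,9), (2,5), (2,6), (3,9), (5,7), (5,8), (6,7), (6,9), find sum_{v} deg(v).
24 (handshake: sum of degrees = 2|E| = 2 x 12 = 24)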